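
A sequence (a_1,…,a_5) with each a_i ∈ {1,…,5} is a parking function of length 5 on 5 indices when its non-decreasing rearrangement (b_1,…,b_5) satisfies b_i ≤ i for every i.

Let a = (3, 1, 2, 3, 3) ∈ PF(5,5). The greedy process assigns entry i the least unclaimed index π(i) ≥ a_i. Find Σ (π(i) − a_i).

Σπ = 15 ({1..5} each once); Σa = 3+1+2+3+3 = 12; disp = 15−12 = 3.

3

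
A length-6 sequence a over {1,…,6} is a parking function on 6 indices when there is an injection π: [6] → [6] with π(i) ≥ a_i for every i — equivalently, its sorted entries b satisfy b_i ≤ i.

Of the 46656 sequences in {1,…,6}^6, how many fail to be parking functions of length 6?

Count = 1·7^5 = 1·16807 = 16807 [KW]
One tuple (4,6,6,5,3,2) → sorted (2,3,4,5,6,6): b_1=2>1, not a PF.
Total 46656; non-PF = 46656−16807 = 29849

29849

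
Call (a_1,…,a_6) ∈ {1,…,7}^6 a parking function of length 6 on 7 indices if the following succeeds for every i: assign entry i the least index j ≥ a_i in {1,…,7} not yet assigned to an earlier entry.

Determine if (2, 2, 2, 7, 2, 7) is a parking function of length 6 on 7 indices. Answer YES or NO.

NO

Rearranged: b = (2, 2, 2, 2, 7, 7).
  b_1=2 ≤ 2
  b_2=2 ≤ 3
  b_3=2 ≤ 4
  b_4=2 ≤ 5
  b_5=7 > 6
  fails at i=5 ⇒ NO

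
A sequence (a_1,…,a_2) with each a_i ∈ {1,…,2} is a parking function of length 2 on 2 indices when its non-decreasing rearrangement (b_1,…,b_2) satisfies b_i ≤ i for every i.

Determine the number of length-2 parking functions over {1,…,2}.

3

|PF| = (2−2+1)·(2+1)^(2−1) = 1 · 3 = 3 (Pollak)
One tuple (1,1) → sorted (1,1): b_i ≤ i ∀i, a PF.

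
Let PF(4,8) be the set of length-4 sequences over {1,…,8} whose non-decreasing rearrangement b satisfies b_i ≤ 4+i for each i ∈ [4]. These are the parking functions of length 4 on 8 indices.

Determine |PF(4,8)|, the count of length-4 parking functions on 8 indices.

|PF| = (8−4+1)·(8+1)^(4−1) = 5×729 = 3645 (Pollak)
Example (1,8,3,2) → sorted (1,2,3,8): b_i ≤ 4+i ∀i, a PF.

3645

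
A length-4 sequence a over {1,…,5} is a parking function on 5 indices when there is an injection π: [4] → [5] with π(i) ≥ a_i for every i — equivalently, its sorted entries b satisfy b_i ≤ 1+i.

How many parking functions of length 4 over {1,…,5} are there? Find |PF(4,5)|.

432

|PF| = (5−4+1)·(5+1)^(4−1) = 2·216 = 432 [KW]
E.g. (2,1,2,3) → sorted (1,2,2,3): b_i ≤ 1+i ∀i, a PF.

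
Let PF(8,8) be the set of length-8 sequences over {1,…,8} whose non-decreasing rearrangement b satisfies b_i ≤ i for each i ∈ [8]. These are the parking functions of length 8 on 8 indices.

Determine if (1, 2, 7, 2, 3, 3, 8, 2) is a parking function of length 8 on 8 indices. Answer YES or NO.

YES

Sorted: b = (1, 2, 2, 2, 3, 3, 7, 8).
  b_1=1 ≤ 1
  b_2=2 ≤ 2
  b_3=2 ≤ 3
  b_4=2 ≤ 4
  b_5=3 ≤ 5
  b_6=3 ≤ 6
  b_7=7 ≤ 7
  b_8=8 ≤ 8
All bounds hold ⇒ YES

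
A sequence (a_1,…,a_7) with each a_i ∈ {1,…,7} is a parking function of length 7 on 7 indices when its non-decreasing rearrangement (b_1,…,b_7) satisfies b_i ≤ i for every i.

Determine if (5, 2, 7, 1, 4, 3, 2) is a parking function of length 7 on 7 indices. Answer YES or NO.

Order a: b = (1, 2, 2, 3, 4, 5, 7).
  b_1=1 ≤ 1
  b_2=2 ≤ 2
  b_3=2 ≤ 3
  b_4=3 ≤ 4
  b_5=4 ≤ 5
  b_6=5 ≤ 6
  b_7=7 ≤ 7
All bounds hold ⇒ YES

YES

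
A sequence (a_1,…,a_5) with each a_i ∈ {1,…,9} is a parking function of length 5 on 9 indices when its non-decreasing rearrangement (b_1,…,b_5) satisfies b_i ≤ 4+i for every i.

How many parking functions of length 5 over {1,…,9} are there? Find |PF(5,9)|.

50000

#PF = (10−5)·10^(5−1) = 5·10000 = 50000
Example (1,5,6,2,4) → sorted (1,2,4,5,6): b_i ≤ 4+i ∀i, a PF.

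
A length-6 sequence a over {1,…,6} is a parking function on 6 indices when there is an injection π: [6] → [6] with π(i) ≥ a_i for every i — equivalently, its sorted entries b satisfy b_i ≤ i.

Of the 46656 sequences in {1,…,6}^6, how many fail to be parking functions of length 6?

29849

|PF| = (7−6)·7^(6−1) = 1×16807 = 16807 [KW]
One tuple (5,3,3,3,3,2) → sorted (2,3,3,3,3,5): b_1=2>1, not a PF.
So 46656 − 16807 = 29849 fail.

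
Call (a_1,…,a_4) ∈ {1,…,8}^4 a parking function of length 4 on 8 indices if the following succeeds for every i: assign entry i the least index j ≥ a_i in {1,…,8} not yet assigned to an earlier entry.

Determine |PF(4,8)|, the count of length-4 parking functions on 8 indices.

3645

#PF = (8+1−4)·(8+1)^{4−1} = 5·729 = 3645 [KW]
Check (3,6,5,6) → sorted (3,5,6,6): b_i ≤ 4+i ∀i, a PF.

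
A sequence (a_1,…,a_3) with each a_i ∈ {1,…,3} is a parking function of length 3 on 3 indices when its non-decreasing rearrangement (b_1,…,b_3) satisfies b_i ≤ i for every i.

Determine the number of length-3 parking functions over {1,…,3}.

16

|PF| = (4−3)·4^(3−1) = 1·16 = 16 (Konheim–Weiss)
Check (1,1,2) → sorted (1,1,2): b_i ≤ i ∀i, a PF.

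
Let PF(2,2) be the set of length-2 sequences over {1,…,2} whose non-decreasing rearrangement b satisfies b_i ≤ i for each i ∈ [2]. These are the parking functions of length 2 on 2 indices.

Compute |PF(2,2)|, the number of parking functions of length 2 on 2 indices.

|PF(2,2)| = (2+1−2)·(2+1)^{2−1} = 1 · 3 = 3 (Konheim–Weiss)
Check (1,1) → sorted (1,1): b_i ≤ i ∀i, a PF.

3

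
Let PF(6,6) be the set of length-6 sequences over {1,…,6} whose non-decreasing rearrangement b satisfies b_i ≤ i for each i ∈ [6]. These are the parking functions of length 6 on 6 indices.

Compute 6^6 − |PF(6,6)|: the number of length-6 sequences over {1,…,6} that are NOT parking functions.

#PF = (6+1−6)·(6+1)^{6−1} = 1×16807 = 16807 (Konheim–Weiss)
One tuple (4,2,6,5,2,5) → sorted (2,2,4,5,5,6): b_1=2>1, not a PF.
6^6 − 16807 = 46656 − 16807 = 29849

29849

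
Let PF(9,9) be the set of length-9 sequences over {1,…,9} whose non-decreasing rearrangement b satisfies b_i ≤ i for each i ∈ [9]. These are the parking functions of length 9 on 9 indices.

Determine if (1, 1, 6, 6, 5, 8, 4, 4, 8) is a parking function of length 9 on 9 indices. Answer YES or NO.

NO

Order a: b = (1, 1, 4, 4, 5, 6, 6, 8, 8).
  b_1=1 ≤ 1
  b_2=1 ≤ 2
  b_3=4 > 3
  fails at i=3 ⇒ NO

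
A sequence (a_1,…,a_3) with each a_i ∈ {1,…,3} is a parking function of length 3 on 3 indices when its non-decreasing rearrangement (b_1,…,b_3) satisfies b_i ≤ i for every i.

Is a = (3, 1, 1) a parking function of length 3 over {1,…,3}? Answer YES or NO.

Rearranged: b = (1, 1, 3).
  b_1=1 ≤ 1
  b_2=1 ≤ 2
  b_3=3 ≤ 3
All bounds hold ⇒ YES

YES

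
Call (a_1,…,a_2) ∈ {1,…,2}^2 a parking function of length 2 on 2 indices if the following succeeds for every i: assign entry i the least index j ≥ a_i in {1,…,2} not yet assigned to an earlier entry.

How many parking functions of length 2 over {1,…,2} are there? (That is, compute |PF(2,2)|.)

3

#PF = (3−2)·3^(2−1) = 1 · 3 = 3 (Konheim–Weiss)
E.g. (1,1) → sorted (1,1): b_i ≤ i ∀i, a PF.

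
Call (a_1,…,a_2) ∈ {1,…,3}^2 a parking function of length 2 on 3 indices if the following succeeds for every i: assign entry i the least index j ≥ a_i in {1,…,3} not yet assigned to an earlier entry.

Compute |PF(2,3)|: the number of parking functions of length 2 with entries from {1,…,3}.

|PF| = (3+1−2)·(3+1)^{2−1} = 2×4 = 8 [KW]
One tuple (3,2) → sorted (2,3): b_i ≤ 1+i ∀i, a PF.

8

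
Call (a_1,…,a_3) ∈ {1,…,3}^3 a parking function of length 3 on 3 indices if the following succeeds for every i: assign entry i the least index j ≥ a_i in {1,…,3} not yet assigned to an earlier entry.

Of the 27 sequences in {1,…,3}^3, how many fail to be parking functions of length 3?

#PF = (3−3+1)·(3+1)^(3−1) = 1 · 16 = 16 [KW]
E.g. (3,2,3) → sorted (2,3,3): b_1=2>1, not a PF.
So 27 − 16 = 11 fail.

11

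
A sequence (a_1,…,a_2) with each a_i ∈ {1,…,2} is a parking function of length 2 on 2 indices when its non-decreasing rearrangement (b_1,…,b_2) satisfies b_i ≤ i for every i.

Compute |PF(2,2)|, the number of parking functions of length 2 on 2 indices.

#PF = (2−2+1)·(2+1)^(2−1) = 1×3 = 3
E.g. (1,1) → sorted (1,1): b_i ≤ i ∀i, a PF.

3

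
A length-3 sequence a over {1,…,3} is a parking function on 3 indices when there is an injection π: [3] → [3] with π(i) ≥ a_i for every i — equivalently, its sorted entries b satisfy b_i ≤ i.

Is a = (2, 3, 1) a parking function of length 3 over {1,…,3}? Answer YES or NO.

Rearranged: b = (1, 2, 3).
  b_1=1 ≤ 1
  b_2=2 ≤ 2
  b_3=3 ≤ 3
All bounds hold ⇒ YES

YES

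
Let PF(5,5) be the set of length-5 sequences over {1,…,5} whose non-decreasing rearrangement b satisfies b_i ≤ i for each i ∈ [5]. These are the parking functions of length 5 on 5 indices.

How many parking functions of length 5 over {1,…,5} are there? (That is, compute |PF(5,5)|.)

1296

|PF(5,5)| = 1·6^4 = 1·1296 = 1296 (Konheim–Weiss)
E.g. (1,3,2,3,4) → sorted (1,2,3,3,4): b_i ≤ i ∀i, a PF.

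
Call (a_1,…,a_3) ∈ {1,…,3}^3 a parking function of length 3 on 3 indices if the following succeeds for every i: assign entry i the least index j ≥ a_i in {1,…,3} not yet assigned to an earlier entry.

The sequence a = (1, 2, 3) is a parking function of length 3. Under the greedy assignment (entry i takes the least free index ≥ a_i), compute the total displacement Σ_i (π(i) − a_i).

0

Σπ = 3·4/2 = 6 (π permutes [3]); Σa = 1+2+3 = 6; disp = 6−6 = 0.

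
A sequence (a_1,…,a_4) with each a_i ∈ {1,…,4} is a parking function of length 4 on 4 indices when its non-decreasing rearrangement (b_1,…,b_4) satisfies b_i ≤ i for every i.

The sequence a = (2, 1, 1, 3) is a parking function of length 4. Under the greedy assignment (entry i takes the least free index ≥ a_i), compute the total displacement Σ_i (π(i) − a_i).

Σπ = 4·5/2 = 10 (π permutes [4]); Σa = 2+1+1+3 = 7; disp = 10−7 = 3.

3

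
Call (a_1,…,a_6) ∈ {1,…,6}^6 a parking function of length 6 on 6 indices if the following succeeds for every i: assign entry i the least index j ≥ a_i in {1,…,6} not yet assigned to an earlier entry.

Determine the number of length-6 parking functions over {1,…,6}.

16807

|PF(6,6)| = 1·7^5 = 1·16807 = 16807
One tuple (5,1,3,1,2,6) → sorted (1,1,2,3,5,6): b_i ≤ i ∀i, a PF.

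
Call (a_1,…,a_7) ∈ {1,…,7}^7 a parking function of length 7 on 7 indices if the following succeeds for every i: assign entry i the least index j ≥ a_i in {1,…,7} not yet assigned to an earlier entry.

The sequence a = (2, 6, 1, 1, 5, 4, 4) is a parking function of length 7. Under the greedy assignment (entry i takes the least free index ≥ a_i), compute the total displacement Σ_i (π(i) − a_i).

5

Σπ(i) = 1+…+7 = 28; Σa = 2+6+1+1+5+4+4 = 23; disp = 28−23 = 5.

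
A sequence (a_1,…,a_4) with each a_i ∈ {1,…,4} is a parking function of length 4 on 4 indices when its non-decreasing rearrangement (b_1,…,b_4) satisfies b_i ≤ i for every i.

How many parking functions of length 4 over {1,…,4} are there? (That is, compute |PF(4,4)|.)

125

Count = (4+1−4)·(4+1)^{4−1} = 1×125 = 125
Example (2,2,3,1) → sorted (1,2,2,3): b_i ≤ i ∀i, a PF.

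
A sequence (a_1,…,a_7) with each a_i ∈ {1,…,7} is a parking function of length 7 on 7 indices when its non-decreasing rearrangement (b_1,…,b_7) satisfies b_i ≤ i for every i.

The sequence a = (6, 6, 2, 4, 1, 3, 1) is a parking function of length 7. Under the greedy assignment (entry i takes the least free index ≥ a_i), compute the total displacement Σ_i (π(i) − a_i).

Σπ = 7·8/2 = 28 (π permutes [7]); Σa = 6+6+2+4+1+3+1 = 23; disp = 28−23 = 5.

5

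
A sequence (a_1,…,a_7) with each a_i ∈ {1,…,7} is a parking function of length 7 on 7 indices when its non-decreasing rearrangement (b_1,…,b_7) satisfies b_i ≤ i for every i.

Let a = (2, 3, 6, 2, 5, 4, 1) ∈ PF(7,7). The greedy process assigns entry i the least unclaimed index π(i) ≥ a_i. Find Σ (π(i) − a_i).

5

Σπ = 7·8/2 = 28 (π permutes [7]); Σa = 2+3+6+2+5+4+1 = 23; disp = 28−23 = 5.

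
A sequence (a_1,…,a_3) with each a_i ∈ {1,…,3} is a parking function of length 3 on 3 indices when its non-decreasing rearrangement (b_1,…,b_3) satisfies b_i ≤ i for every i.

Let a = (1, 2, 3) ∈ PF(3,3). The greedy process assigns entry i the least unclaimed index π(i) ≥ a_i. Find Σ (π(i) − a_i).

Σπ = 3·4/2 = 6 (π permutes [3]); Σa = 1+2+3 = 6; disp = 6−6 = 0.

0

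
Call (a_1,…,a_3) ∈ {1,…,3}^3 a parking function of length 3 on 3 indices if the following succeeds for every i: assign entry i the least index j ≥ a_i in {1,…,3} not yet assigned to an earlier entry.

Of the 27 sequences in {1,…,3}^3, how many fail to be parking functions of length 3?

11

Count = (3−3+1)·(3+1)^(3−1) = 1·16 = 16 [KW]
One tuple (1,3,3) → sorted (1,3,3): b_2=3>2, not a PF.
3^3 − 16 = 27 − 16 = 11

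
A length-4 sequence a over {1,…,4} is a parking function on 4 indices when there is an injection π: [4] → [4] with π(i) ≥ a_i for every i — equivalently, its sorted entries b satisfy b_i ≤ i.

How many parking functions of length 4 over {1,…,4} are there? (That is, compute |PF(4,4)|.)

|PF| = (4−4+1)·(4+1)^(4−1) = 1×125 = 125 [KW]
One tuple (1,1,4,2) → sorted (1,1,2,4): b_i ≤ i ∀i, a PF.

125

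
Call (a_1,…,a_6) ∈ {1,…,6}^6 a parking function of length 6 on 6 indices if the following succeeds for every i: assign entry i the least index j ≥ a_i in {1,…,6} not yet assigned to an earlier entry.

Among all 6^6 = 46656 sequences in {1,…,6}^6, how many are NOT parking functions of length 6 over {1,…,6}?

29849

#PF = (6+1−6)·(6+1)^{6−1} = 1×16807 = 16807 (Pollak)
E.g. (6,1,5,2,4,6) → sorted (1,2,4,5,6,6): b_3=4>3, not a PF.
6^6 − 16807 = 46656 − 16807 = 29849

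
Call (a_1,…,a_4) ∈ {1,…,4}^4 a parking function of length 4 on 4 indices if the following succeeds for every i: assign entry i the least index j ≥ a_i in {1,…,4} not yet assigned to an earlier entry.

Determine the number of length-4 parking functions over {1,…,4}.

Count = (4+1−4)·(4+1)^{4−1} = 1 · 125 = 125 (Pollak)
Example (1,3,2,1) → sorted (1,1,2,3): b_i ≤ i ∀i, a PF.

125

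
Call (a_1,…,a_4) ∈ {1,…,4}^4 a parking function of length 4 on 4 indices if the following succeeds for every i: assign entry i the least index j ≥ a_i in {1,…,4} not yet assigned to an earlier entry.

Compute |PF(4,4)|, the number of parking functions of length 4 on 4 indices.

#PF = (4−4+1)·(4+1)^(4−1) = 1·125 = 125
Example (2,1,2,1) → sorted (1,1,2,2): b_i ≤ i ∀i, a PF.

125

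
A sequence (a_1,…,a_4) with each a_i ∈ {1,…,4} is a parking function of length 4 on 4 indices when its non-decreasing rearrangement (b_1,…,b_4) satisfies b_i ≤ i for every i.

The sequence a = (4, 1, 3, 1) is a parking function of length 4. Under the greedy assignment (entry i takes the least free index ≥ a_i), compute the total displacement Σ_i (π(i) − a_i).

1

Σπ = 10 ({1..4} each once); Σa = 4+1+3+1 = 9; disp = 10−9 = 1.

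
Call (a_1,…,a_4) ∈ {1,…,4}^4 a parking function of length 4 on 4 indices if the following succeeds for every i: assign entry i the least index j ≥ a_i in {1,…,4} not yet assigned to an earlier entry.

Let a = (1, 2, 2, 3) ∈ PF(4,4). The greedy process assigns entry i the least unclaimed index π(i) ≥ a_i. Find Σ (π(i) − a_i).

2

Σπ(i) = 1+…+4 = 10; Σa = 1+2+2+3 = 8; disp = 10−8 = 2.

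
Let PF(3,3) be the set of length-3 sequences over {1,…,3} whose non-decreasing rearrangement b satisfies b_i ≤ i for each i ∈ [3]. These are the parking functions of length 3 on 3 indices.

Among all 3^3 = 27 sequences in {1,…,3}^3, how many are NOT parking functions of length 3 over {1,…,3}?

|PF(3,3)| = (3−3+1)·(3+1)^(3−1) = 1·16 = 16 [KW]
E.g. (3,2,2) → sorted (2,2,3): b_1=2>1, not a PF.
3^3 − 16 = 27 − 16 = 11

11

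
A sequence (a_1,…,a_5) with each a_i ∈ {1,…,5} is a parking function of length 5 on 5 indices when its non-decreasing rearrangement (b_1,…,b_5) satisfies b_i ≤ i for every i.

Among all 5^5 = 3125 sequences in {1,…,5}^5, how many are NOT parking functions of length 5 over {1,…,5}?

#PF = (5+1−5)·(5+1)^{5−1} = 1 · 1296 = 1296 (Konheim–Weiss)
Example (5,4,3,5,2) → sorted (2,3,4,5,5): b_1=2>1, not a PF.
Total 3125; non-PF = 3125−1296 = 1829

1829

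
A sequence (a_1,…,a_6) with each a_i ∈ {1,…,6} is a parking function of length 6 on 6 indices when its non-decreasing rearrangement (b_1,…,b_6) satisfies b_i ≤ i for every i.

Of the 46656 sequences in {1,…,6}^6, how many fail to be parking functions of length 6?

29849

Count = (6−6+1)·(6+1)^(6−1) = 1 · 16807 = 16807
Check (5,6,6,2,3,1) → sorted (1,2,3,5,6,6): b_4=5>4, not a PF.
6^6 − 16807 = 46656 − 16807 = 29849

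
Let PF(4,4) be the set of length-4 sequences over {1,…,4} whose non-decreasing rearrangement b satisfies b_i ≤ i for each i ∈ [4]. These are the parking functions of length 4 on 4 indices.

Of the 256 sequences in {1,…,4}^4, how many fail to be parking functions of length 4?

|PF(4,4)| = 1·5^3 = 1×125 = 125 (Pollak)
Check (4,3,4,4) → sorted (3,4,4,4): b_1=3>1, not a PF.
4^4 − 125 = 256 − 125 = 131

131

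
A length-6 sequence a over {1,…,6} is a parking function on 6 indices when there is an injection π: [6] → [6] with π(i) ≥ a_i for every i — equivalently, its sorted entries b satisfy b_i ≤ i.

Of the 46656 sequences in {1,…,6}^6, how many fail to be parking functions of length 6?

Count = 1·7^5 = 1×16807 = 16807 (Pollak)
E.g. (1,5,6,6,5,6) → sorted (1,5,5,6,6,6): b_2=5>2, not a PF.
So 46656 − 16807 = 29849 fail.

29849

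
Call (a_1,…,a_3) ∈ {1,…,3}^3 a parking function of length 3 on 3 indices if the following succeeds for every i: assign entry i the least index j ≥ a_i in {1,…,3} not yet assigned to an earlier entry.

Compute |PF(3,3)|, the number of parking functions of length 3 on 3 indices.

16

#PF = (3+1−3)·(3+1)^{3−1} = 1 · 16 = 16 [KW]
Example (2,1,2) → sorted (1,2,2): b_i ≤ i ∀i, a PF.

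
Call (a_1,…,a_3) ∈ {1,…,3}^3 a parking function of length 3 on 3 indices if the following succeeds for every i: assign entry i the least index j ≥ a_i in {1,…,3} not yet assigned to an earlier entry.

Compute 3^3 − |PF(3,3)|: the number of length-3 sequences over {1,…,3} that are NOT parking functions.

Count = (4−3)·4^(3−1) = 1×16 = 16 (Konheim–Weiss)
One tuple (2,3,3) → sorted (2,3,3): b_1=2>1, not a PF.
Total 27; non-PF = 27−16 = 11

11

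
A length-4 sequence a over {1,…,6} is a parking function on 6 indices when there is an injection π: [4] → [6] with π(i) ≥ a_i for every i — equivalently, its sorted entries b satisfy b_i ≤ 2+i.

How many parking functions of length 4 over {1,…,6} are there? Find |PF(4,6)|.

1029

#PF = (6−4+1)·(6+1)^(4−1) = 3×343 = 1029 (Pollak)
One tuple (4,1,4,4) → sorted (1,4,4,4): b_i ≤ 2+i ∀i, a PF.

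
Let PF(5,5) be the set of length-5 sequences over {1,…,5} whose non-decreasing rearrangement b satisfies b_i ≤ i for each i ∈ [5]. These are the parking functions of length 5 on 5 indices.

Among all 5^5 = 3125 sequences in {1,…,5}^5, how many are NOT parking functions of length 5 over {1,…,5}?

1829

|PF| = (5−5+1)·(5+1)^(5−1) = 1·1296 = 1296 (Konheim–Weiss)
One tuple (2,3,3,3,5) → sorted (2,3,3,3,5): b_1=2>1, not a PF.
So 3125 − 1296 = 1829 fail.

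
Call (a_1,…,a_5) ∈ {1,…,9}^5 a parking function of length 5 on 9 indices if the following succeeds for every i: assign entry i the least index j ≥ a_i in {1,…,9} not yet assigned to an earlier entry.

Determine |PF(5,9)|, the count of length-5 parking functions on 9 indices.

|PF(5,9)| = (10−5)·10^(5−1) = 5·10000 = 50000 (Pollak)
E.g. (2,7,7,3,5) → sorted (2,3,5,7,7): b_i ≤ 4+i ∀i, a PF.

50000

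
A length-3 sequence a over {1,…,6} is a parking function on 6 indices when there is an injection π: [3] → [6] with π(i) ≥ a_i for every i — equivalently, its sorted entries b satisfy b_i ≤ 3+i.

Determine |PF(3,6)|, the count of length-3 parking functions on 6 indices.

|PF(3,6)| = (6−3+1)·(6+1)^(3−1) = 4·49 = 196 (Pollak)
E.g. (2,3,2) → sorted (2,2,3): b_i ≤ 3+i ∀i, a PF.

196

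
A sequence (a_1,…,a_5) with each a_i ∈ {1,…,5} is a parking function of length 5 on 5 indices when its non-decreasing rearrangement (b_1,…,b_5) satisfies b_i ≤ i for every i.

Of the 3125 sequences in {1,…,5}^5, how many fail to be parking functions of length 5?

1829

|PF(5,5)| = 1·6^4 = 1·1296 = 1296 (Pollak)
E.g. (3,5,1,5,2) → sorted (1,2,3,5,5): b_4=5>4, not a PF.
5^5 − 1296 = 3125 − 1296 = 1829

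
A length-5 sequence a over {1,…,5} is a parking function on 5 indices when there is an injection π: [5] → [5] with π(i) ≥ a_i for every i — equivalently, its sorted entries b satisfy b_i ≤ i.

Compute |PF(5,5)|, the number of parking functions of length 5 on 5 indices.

|PF(5,5)| = (5+1−5)·(5+1)^{5−1} = 1 · 1296 = 1296 (Pollak)
Example (1,2,3,2,3) → sorted (1,2,2,3,3): b_i ≤ i ∀i, a PF.

1296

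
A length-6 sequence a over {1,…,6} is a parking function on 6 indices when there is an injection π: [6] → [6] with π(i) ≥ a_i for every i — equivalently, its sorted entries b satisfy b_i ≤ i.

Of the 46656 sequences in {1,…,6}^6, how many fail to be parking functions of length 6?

Count = (7−6)·7^(6−1) = 1 · 16807 = 16807 [KW]
E.g. (5,5,6,2,4,2) → sorted (2,2,4,5,5,6): b_1=2>1, not a PF.
Total 46656; non-PF = 46656−16807 = 29849

29849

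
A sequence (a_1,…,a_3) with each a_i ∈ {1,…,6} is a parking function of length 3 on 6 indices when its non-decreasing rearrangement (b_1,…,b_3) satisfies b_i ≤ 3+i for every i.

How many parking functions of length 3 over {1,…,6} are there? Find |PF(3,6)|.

|PF| = (6−3+1)·(6+1)^(3−1) = 4·49 = 196
One tuple (4,5,2) → sorted (2,4,5): b_i ≤ 3+i ∀i, a PF.

196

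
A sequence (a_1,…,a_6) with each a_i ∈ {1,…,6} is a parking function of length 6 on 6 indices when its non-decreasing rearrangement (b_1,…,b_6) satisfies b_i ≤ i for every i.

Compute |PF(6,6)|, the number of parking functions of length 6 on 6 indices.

|PF| = (6+1−6)·(6+1)^{6−1} = 1·16807 = 16807 [KW]
Check (3,1,1,1,4,4) → sorted (1,1,1,3,4,4): b_i ≤ i ∀i, a PF.

16807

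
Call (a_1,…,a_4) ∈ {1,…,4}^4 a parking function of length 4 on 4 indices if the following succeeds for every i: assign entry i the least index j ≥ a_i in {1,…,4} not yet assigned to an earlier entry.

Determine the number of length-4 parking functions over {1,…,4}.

125

|PF(4,4)| = 1·5^3 = 1×125 = 125 (Pollak)
E.g. (2,3,2,1) → sorted (1,2,2,3): b_i ≤ i ∀i, a PF.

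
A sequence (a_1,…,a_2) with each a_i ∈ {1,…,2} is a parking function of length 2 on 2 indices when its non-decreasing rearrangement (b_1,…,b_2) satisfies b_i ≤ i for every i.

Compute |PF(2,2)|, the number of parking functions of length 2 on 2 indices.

|PF| = 1·3^1 = 1×3 = 3 [KW]
One tuple (1,1) → sorted (1,1): b_i ≤ i ∀i, a PF.

3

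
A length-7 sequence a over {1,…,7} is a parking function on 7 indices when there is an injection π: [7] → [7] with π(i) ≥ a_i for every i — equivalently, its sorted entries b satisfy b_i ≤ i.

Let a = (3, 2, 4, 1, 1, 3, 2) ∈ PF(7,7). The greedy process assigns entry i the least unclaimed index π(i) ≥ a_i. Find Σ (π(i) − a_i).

Σπ(i) = 1+…+7 = 28; Σa = 3+2+4+1+1+3+2 = 16; disp = 28−16 = 12.

12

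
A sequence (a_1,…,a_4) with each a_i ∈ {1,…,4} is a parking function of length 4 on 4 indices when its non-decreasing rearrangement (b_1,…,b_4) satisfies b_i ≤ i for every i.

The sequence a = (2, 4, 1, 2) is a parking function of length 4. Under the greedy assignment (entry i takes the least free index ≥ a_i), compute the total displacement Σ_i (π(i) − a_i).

1

Σπ = 4·5/2 = 10 (π permutes [4]); Σa = 2+4+1+2 = 9; disp = 10−9 = 1.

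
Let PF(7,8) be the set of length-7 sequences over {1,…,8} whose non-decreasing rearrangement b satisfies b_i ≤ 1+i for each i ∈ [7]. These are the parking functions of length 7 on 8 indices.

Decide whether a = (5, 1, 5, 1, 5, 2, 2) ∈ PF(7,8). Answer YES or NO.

Rearranged: b = (1, 1, 2, 2, 5, 5, 5).
  b_1=1 ≤ 2
  b_2=1 ≤ 3
  b_3=2 ≤ 4
  b_4=2 ≤ 5
  b_5=5 ≤ 6
  b_6=5 ≤ 7
  b_7=5 ≤ 8
All bounds hold ⇒ YES

YES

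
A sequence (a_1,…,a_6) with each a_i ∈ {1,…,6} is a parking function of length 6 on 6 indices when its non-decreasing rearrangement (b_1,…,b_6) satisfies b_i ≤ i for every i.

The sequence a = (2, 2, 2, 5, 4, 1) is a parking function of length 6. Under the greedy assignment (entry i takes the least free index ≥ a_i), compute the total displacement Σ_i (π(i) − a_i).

Σπ = 6·7/2 = 21 (π permutes [6]); Σa = 2+2+2+5+4+1 = 16; disp = 21−16 = 5.

5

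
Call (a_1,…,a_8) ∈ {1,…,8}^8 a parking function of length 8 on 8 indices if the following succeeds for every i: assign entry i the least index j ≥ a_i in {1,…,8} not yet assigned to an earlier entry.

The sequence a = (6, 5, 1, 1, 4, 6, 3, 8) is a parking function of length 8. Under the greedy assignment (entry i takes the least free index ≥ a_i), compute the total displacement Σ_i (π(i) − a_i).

2

Σπ = 36 ({1..8} each once); Σa = 6+5+1+1+4+6+3+8 = 34; disp = 36−34 = 2.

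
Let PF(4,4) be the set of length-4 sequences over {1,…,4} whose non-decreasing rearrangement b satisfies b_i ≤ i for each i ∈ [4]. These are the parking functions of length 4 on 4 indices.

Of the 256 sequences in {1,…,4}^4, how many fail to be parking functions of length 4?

Count = (5−4)·5^(4−1) = 1×125 = 125 (Pollak)
One tuple (4,4,3,1) → sorted (1,3,4,4): b_2=3>2, not a PF.
Total 256; non-PF = 256−125 = 131

131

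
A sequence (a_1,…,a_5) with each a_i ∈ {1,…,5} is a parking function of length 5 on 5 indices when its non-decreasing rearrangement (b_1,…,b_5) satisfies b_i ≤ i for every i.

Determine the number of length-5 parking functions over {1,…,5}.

1296

|PF(5,5)| = (5−5+1)·(5+1)^(5−1) = 1·1296 = 1296
Example (4,5,3,2,1) → sorted (1,2,3,4,5): b_i ≤ i ∀i, a PF.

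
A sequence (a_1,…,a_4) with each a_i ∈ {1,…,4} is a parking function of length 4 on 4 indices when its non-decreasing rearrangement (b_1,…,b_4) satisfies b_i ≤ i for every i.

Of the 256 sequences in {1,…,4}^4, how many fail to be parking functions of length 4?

#PF = (4−4+1)·(4+1)^(4−1) = 1·125 = 125 (Pollak)
One tuple (4,3,1,4) → sorted (1,3,4,4): b_2=3>2, not a PF.
4^4 − 125 = 256 − 125 = 131

131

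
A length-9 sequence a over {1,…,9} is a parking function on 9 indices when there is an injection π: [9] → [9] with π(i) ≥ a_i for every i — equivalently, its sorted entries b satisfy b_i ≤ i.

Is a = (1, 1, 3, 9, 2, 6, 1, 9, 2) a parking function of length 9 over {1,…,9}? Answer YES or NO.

NO

Rearranged: b = (1, 1, 1, 2, 2, 3, 6, 9, 9).
  b_1=1 ≤ 1
  b_2=1 ≤ 2
  b_3=1 ≤ 3
  b_4=2 ≤ 4
  b_5=2 ≤ 5
  b_6=3 ≤ 6
  b_7=6 ≤ 7
  b_8=9 > 8
  fails at i=8 ⇒ NO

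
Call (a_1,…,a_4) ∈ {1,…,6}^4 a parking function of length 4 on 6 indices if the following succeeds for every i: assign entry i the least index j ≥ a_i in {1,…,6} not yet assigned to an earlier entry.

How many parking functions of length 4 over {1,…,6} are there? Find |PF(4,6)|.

|PF(4,6)| = (7−4)·7^(4−1) = 3·343 = 1029
E.g. (3,5,4,6) → sorted (3,4,5,6): b_i ≤ 2+i ∀i, a PF.

1029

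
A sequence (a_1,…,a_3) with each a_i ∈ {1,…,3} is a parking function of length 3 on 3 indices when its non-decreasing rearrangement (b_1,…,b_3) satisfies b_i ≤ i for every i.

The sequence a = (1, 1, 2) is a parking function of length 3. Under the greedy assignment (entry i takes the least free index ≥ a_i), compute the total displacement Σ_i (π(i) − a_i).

2

Σπ = 3·4/2 = 6 (π permutes [3]); Σa = 1+1+2 = 4; disp = 6−4 = 2.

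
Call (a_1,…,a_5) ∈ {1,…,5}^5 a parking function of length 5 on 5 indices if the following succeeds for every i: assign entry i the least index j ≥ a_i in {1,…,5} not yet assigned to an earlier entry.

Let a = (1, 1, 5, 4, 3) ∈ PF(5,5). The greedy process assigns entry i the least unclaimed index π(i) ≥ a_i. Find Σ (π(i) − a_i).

Σπ = 5·6/2 = 15 (π permutes [5]); Σa = 1+1+5+4+3 = 14; disp = 15−14 = 1.

1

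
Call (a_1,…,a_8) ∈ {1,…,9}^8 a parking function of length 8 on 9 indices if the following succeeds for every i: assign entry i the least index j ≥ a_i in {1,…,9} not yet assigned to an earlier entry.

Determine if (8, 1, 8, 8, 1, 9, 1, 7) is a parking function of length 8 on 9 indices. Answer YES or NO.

NO

Order a: b = (1, 1, 1, 7, 8, 8, 8, 9).
  b_1=1 ≤ 2
  b_2=1 ≤ 3
  b_3=1 ≤ 4
  b_4=7 > 5
  fails at i=4 ⇒ NO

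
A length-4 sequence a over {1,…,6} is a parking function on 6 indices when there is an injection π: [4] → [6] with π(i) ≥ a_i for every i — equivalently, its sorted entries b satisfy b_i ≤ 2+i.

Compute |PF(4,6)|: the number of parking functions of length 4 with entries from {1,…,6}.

|PF(4,6)| = 3·7^3 = 3·343 = 1029
Check (3,4,2,5) → sorted (2,3,4,5): b_i ≤ 2+i ∀i, a PF.

1029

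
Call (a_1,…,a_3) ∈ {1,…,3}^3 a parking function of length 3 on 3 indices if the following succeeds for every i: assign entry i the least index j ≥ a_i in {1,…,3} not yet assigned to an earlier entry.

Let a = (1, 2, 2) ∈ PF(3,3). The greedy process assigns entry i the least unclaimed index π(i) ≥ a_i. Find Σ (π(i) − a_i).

Σπ = 6 ({1..3} each once); Σa = 1+2+2 = 5; disp = 6−5 = 1.

1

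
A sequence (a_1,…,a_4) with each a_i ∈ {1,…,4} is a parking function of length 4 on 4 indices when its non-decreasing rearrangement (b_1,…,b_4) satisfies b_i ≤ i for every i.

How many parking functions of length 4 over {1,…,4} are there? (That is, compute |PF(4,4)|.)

125

Count = (5−4)·5^(4−1) = 1×125 = 125 [KW]
Check (3,1,2,4) → sorted (1,2,3,4): b_i ≤ i ∀i, a PF.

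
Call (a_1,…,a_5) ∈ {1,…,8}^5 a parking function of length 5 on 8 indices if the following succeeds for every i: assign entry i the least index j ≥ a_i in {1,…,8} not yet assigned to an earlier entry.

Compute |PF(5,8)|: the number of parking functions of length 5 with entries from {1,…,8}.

|PF(5,8)| = (9−5)·9^(5−1) = 4×6561 = 26244 (Pollak)
Check (5,4,6,5,2) → sorted (2,4,5,5,6): b_i ≤ 3+i ∀i, a PF.

26244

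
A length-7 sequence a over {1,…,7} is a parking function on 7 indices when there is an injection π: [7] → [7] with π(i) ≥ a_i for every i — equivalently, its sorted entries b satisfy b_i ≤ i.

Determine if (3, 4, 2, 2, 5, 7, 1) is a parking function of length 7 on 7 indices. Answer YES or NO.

YES

Sorted: b = (1, 2, 2, 3, 4, 5, 7).
  b_1=1 ≤ 1
  b_2=2 ≤ 2
  b_3=2 ≤ 3
  b_4=3 ≤ 4
  b_5=4 ≤ 5
  b_6=5 ≤ 6
  b_7=7 ≤ 7
All bounds hold ⇒ YES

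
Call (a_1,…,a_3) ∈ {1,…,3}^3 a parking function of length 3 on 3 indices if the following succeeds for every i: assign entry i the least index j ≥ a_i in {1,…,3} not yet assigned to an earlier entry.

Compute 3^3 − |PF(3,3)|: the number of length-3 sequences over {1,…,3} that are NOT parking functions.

|PF| = (3+1−3)·(3+1)^{3−1} = 1 · 16 = 16 (Konheim–Weiss)
One tuple (3,1,3) → sorted (1,3,3): b_2=3>2, not a PF.
3^3 − 16 = 27 − 16 = 11

11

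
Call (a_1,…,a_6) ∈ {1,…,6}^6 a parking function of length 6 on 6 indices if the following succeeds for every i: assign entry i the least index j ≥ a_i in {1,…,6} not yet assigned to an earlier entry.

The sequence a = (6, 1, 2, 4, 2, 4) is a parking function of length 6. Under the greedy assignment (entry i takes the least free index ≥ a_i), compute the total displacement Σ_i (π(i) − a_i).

2

Σπ(i) = 1+…+6 = 21; Σa = 6+1+2+4+2+4 = 19; disp = 21−19 = 2.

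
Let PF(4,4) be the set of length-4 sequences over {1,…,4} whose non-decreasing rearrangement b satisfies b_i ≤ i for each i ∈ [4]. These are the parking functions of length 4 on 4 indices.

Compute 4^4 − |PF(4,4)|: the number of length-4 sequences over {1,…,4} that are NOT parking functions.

#PF = (5−4)·5^(4−1) = 1 · 125 = 125 (Konheim–Weiss)
Example (3,4,4,3) → sorted (3,3,4,4): b_1=3>1, not a PF.
So 256 − 125 = 131 fail.

131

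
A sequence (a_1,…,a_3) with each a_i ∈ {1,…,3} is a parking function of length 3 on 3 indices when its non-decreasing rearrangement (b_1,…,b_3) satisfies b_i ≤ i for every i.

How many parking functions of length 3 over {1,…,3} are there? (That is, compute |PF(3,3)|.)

16

|PF(3,3)| = (3−3+1)·(3+1)^(3−1) = 1 · 16 = 16
E.g. (1,2,1) → sorted (1,1,2): b_i ≤ i ∀i, a PF.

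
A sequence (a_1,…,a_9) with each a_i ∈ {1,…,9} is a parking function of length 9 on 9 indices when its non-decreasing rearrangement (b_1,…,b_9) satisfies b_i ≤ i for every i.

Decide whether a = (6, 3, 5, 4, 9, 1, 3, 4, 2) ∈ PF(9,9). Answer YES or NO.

Sorted: b = (1, 2, 3, 3, 4, 4, 5, 6, 9).
  b_1=1 ≤ 1
  b_2=2 ≤ 2
  b_3=3 ≤ 3
  b_4=3 ≤ 4
  b_5=4 ≤ 5
  b_6=4 ≤ 6
  b_7=5 ≤ 7
  b_8=6 ≤ 8
  b_9=9 ≤ 9
All bounds hold ⇒ YES

YES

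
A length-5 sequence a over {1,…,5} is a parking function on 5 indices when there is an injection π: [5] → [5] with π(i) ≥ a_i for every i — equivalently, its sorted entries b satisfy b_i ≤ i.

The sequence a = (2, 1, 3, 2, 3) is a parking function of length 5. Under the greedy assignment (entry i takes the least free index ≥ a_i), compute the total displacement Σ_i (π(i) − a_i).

4

Σπ = 5·6/2 = 15 (π permutes [5]); Σa = 2+1+3+2+3 = 11; disp = 15−11 = 4.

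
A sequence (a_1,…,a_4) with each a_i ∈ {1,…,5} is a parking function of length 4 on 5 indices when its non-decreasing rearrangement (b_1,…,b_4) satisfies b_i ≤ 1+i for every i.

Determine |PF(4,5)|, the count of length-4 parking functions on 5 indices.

432

|PF(4,5)| = (6−4)·6^(4−1) = 2 · 216 = 432 (Pollak)
Check (2,4,5,2) → sorted (2,2,4,5): b_i ≤ 1+i ∀i, a PF.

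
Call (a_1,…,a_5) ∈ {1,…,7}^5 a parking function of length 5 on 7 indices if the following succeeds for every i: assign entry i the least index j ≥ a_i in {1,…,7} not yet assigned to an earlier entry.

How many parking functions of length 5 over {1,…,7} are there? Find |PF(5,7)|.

#PF = (7−5+1)·(7+1)^(5−1) = 3×4096 = 12288
E.g. (6,3,5,7,4) → sorted (3,4,5,6,7): b_i ≤ 2+i ∀i, a PF.

12288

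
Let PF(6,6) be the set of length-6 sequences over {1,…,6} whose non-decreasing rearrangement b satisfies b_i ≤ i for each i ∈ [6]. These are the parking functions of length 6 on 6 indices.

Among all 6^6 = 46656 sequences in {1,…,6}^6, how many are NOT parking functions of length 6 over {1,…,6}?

#PF = (6+1−6)·(6+1)^{6−1} = 1·16807 = 16807
One tuple (3,6,6,6,5,6) → sorted (3,5,6,6,6,6): b_1=3>1, not a PF.
Total 46656; non-PF = 46656−16807 = 29849

29849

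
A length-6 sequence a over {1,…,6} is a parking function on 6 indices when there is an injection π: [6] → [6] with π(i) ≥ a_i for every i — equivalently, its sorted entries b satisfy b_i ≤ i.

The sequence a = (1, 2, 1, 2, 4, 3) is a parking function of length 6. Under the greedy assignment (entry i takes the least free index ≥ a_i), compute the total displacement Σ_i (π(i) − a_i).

Σπ = 6·7/2 = 21 (π permutes [6]); Σa = 1+2+1+2+4+3 = 13; disp = 21−13 = 8.

8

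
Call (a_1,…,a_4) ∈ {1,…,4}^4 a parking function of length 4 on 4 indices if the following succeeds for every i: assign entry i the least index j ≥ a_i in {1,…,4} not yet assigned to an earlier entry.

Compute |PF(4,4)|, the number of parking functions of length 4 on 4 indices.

125

Count = 1·5^3 = 1·125 = 125
E.g. (1,2,4,2) → sorted (1,2,2,4): b_i ≤ i ∀i, a PF.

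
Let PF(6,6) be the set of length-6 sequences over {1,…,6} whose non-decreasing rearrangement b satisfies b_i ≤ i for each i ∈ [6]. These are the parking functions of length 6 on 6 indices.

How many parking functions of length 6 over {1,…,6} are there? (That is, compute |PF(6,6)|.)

16807

Count = (6−6+1)·(6+1)^(6−1) = 1 · 16807 = 16807
One tuple (4,1,1,1,5,2) → sorted (1,1,1,2,4,5): b_i ≤ i ∀i, a PF.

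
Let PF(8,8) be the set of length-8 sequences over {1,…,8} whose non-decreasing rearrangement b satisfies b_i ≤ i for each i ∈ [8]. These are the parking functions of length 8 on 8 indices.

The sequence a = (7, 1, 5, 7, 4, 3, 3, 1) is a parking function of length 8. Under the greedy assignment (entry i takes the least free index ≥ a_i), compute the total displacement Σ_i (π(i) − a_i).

Σπ = 36 ({1..8} each once); Σa = 7+1+5+7+4+3+3+1 = 31; disp = 36−31 = 5.

5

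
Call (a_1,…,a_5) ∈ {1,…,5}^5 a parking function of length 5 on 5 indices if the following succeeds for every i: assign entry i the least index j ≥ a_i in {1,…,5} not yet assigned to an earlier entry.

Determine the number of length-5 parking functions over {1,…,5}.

#PF = (5+1−5)·(5+1)^{5−1} = 1×1296 = 1296 (Konheim–Weiss)
E.g. (1,5,1,3,2) → sorted (1,1,2,3,5): b_i ≤ i ∀i, a PF.

1296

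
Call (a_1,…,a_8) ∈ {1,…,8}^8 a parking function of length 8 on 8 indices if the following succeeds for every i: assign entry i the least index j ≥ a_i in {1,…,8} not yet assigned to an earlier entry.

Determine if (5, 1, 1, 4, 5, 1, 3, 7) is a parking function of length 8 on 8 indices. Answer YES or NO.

Sorted: b = (1, 1, 1, 3, 4, 5, 5, 7).
  b_1=1 ≤ 1
  b_2=1 ≤ 2
  b_3=1 ≤ 3
  b_4=3 ≤ 4
  b_5=4 ≤ 5
  b_6=5 ≤ 6
  b_7=5 ≤ 7
  b_8=7 ≤ 8
All bounds hold ⇒ YES

YES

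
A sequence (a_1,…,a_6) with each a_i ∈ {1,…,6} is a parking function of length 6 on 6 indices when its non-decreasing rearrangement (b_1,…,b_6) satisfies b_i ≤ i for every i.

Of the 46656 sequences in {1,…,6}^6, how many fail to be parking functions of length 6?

29849

|PF| = (7−6)·7^(6−1) = 1×16807 = 16807 (Pollak)
E.g. (6,2,5,6,2,4) → sorted (2,2,4,5,6,6): b_1=2>1, not a PF.
6^6 − 16807 = 46656 − 16807 = 29849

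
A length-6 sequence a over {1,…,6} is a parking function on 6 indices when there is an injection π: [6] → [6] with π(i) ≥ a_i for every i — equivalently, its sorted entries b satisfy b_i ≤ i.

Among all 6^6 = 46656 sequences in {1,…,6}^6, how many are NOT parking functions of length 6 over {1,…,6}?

29849

|PF(6,6)| = (6+1−6)·(6+1)^{6−1} = 1·16807 = 16807 (Konheim–Weiss)
Check (4,3,3,4,5,5) → sorted (3,3,4,4,5,5): b_1=3>1, not a PF.
Total 46656; non-PF = 46656−16807 = 29849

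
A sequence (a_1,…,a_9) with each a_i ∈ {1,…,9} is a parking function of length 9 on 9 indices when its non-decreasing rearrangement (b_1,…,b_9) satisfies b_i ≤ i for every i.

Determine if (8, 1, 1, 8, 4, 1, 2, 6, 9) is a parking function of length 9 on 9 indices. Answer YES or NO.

NO

Sorted: b = (1, 1, 1, 2, 4, 6, 8, 8, 9).
  b_1=1 ≤ 1
  b_2=1 ≤ 2
  b_3=1 ≤ 3
  b_4=2 ≤ 4
  b_5=4 ≤ 5
  b_6=6 ≤ 6
  b_7=8 > 7
  fails at i=7 ⇒ NO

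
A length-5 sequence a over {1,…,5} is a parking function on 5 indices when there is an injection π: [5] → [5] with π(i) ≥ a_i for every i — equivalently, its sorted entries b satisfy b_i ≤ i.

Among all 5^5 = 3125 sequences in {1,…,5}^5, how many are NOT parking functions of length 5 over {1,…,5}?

1829

|PF(5,5)| = (5+1−5)·(5+1)^{5−1} = 1·1296 = 1296
Check (3,1,5,4,3) → sorted (1,3,3,4,5): b_2=3>2, not a PF.
So 3125 − 1296 = 1829 fail.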